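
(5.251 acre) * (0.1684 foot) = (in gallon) 2.881e+05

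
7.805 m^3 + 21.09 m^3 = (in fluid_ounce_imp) 1.017e+06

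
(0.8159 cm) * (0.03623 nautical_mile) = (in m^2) 0.5475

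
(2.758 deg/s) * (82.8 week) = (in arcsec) 4.972e+11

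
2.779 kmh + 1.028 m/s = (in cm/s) 180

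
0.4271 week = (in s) 2.583e+05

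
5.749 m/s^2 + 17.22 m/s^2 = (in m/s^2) 22.97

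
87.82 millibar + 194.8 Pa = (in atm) 0.08859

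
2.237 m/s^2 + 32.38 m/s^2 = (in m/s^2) 34.62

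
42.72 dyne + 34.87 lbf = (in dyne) 1.551e+07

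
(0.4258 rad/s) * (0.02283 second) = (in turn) 0.001547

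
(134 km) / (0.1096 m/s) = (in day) 14.15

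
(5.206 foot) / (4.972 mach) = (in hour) 2.604e-07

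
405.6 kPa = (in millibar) 4056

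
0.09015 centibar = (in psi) 0.01308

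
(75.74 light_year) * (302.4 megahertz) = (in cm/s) 2.167e+28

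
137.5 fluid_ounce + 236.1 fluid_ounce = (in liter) 11.05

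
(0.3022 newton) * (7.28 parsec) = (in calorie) 1.623e+16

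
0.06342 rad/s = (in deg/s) 3.634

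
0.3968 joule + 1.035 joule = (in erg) 1.432e+07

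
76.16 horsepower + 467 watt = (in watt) 5.726e+04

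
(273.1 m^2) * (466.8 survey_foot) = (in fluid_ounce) 1.314e+09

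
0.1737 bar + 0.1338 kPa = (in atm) 0.1727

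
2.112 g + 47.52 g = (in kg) 0.04963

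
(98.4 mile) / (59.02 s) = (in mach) 7.88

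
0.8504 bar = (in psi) 12.33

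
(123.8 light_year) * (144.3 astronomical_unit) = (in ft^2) 2.721e+32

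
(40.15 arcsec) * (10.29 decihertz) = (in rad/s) 0.0002003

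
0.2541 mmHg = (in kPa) 0.03388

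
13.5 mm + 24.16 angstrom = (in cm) 1.35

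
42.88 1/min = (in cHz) 71.47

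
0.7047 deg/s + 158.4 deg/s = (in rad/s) 2.777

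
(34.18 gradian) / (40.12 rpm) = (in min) 0.00213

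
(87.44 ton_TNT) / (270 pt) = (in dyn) 3.841e+17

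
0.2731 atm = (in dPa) 2.767e+05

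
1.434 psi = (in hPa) 98.87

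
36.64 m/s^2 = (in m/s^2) 36.64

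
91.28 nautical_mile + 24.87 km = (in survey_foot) 6.362e+05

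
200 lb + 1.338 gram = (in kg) 90.72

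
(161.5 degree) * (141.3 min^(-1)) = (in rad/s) 6.638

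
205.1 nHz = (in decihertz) 2.051e-06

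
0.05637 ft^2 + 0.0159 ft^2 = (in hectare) 6.714e-07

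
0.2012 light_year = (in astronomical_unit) 1.272e+04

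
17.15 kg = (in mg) 1.715e+07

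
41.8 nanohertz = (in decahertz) 4.18e-09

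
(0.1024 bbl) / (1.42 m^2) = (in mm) 11.46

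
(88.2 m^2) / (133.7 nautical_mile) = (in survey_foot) 0.001169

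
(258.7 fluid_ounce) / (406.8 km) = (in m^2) 1.881e-08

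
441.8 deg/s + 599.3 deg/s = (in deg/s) 1041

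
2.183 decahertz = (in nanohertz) 2.183e+10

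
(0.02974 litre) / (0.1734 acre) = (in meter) 4.238e-08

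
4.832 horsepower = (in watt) 3603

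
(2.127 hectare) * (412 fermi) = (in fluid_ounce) 0.0002963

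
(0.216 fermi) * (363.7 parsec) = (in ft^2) 2.609e+04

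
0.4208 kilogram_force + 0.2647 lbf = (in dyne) 5.304e+05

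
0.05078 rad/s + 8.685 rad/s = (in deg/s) 500.5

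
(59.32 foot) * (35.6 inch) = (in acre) 0.00404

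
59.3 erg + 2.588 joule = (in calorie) 0.6185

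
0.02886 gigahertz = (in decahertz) 2.886e+06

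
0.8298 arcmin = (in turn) 3.842e-05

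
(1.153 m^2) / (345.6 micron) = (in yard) 3649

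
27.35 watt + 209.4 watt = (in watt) 236.8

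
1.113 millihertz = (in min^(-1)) 0.06678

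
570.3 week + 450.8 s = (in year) 10.94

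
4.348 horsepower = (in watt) 3242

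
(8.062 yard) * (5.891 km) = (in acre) 10.73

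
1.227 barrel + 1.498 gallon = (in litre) 200.7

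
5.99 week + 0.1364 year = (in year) 0.2513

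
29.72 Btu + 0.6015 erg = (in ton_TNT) 7.494e-06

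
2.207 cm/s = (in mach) 6.482e-05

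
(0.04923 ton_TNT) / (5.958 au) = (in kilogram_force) 2.357e-05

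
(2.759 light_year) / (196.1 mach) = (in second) 3.909e+11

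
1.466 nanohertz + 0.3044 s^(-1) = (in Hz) 0.3044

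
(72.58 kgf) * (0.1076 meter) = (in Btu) 0.07259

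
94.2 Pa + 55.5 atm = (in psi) 815.6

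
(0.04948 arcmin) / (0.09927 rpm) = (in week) 2.289e-09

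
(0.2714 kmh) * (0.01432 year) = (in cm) 3.405e+06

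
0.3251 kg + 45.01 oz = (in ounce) 56.48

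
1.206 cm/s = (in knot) 0.02344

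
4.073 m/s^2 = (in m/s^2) 4.073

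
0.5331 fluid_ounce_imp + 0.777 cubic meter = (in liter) 777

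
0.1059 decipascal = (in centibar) 1.059e-05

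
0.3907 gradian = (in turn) 0.0009767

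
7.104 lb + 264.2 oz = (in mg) 1.071e+07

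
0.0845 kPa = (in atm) 0.000834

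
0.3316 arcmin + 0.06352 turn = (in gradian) 25.41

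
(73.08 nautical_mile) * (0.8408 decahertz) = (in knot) 2.212e+06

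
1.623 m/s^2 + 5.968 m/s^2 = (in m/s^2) 7.591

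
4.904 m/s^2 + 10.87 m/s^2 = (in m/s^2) 15.77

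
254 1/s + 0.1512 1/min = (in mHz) 2.54e+05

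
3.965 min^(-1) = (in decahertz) 0.006608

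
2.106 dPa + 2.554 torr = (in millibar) 3.407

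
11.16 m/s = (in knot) 21.69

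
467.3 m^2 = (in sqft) 5030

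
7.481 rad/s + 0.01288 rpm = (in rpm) 71.45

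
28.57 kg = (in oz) 1008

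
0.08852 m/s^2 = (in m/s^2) 0.08852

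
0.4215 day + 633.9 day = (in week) 90.62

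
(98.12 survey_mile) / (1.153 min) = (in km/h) 8217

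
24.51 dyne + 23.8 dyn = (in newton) 0.0004831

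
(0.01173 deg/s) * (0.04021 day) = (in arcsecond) 1.467e+05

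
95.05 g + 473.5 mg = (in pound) 0.2106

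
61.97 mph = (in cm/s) 2770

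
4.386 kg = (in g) 4386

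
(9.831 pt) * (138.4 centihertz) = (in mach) 1.41e-05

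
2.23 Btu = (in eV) 1.468e+22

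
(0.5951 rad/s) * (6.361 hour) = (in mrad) 1.363e+07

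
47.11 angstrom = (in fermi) 4.711e+06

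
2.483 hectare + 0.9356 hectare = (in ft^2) 3.68e+05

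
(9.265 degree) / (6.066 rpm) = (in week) 4.209e-07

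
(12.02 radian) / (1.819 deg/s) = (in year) 1.201e-05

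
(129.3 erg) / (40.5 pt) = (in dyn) 90.5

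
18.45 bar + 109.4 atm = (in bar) 129.3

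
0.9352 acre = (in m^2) 3785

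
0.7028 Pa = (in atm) 6.936e-06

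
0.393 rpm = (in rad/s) 0.04115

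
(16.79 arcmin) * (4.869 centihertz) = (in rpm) 0.002271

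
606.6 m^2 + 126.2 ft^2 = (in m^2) 618.3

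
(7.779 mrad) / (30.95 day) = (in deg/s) 1.667e-07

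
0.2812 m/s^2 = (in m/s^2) 0.2812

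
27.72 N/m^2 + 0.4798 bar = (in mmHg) 360.1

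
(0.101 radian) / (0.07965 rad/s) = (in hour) 0.0003522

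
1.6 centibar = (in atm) 0.01579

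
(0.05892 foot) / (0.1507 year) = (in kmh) 1.36e-08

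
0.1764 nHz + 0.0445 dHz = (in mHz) 4.45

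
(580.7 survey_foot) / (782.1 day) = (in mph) 5.859e-06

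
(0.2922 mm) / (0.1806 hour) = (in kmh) 1.618e-06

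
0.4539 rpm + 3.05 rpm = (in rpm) 3.504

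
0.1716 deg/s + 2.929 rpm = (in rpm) 2.958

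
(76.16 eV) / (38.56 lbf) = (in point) 2.017e-16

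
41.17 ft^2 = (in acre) 0.0009451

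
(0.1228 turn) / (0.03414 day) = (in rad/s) 0.0002616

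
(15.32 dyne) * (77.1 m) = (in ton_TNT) 2.823e-12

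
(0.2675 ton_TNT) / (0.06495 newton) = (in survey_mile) 1.071e+07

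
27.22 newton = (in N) 27.22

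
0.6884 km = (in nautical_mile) 0.3717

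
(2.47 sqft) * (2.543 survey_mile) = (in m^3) 939.1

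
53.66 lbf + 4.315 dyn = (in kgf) 24.34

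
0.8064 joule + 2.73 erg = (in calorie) 0.1927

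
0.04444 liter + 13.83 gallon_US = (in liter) 52.4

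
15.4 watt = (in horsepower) 0.02065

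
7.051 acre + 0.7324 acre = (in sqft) 3.39e+05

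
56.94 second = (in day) 0.000659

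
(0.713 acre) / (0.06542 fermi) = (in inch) 1.736e+21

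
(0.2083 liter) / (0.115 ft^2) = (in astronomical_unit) 1.303e-13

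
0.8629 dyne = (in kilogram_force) 8.799e-07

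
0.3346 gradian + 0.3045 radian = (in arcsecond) 6.389e+04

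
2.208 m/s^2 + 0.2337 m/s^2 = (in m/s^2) 2.442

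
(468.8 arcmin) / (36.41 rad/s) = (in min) 6.242e-05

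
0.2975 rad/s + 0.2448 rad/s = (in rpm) 5.179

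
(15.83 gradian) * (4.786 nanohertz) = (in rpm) 1.136e-08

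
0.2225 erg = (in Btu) 2.109e-11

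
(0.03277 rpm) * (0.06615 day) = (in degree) 1124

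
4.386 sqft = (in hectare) 4.075e-05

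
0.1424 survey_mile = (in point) 6.496e+05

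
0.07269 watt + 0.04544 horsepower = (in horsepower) 0.04554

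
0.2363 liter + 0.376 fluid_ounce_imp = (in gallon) 0.06525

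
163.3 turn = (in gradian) 6.532e+04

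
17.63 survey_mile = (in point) 8.043e+07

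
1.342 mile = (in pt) 6.122e+06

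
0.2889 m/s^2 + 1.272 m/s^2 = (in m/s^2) 1.561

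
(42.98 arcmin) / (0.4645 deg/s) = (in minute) 0.0257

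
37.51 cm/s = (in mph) 0.8391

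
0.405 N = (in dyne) 4.05e+04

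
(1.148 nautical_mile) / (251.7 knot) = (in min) 0.2737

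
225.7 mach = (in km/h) 2.767e+05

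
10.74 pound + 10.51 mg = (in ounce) 171.8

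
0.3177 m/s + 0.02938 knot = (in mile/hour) 0.7445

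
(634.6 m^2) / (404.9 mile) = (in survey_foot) 0.003195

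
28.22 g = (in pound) 0.06221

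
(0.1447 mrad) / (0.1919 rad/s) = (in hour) 2.095e-07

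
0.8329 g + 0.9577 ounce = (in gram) 27.98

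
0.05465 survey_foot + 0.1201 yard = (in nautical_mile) 6.829e-05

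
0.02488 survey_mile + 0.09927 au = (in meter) 1.485e+10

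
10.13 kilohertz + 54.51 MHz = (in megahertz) 54.52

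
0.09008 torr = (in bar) 0.0001201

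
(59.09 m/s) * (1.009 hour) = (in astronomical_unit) 1.435e-06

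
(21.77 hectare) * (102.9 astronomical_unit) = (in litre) 3.351e+21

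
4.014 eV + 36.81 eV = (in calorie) 1.563e-18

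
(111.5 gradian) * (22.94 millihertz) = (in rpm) 0.3837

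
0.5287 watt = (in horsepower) 0.000709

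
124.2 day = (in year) 0.3403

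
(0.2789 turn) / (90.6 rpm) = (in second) 0.1847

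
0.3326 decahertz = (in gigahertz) 3.326e-09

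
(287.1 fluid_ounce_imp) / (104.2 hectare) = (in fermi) 7.829e+06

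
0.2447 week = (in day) 1.713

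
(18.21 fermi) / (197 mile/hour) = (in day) 2.393e-21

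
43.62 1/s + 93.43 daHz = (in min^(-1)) 5.868e+04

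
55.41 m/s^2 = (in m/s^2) 55.41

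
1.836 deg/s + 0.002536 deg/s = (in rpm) 0.3064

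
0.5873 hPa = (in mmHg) 0.4405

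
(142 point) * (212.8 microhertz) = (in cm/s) 0.001066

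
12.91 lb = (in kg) 5.856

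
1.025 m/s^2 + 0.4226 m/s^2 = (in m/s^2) 1.448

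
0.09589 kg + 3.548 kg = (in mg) 3.644e+06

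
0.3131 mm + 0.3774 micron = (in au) 2.095e-15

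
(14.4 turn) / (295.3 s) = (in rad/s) 0.3064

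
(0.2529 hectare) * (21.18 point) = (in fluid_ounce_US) 6.39e+05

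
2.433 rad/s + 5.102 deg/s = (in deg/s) 144.5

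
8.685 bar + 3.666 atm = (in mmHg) 9300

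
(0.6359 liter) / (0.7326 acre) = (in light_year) 2.267e-23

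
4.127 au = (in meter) 6.174e+11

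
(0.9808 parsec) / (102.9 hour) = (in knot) 1.588e+11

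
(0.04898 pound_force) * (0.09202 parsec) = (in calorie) 1.479e+14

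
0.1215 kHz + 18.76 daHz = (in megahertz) 0.0003091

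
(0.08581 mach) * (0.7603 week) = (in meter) 1.344e+07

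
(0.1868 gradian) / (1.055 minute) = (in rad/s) 4.635e-05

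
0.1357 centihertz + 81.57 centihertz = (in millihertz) 817.1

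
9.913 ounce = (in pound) 0.6196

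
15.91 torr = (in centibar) 2.121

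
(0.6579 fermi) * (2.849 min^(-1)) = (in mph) 6.988e-17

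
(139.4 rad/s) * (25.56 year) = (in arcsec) 2.318e+16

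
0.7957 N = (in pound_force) 0.1789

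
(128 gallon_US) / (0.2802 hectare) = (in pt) 0.4902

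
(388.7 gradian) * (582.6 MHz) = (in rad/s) 3.557e+09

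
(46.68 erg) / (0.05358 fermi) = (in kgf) 8.884e+09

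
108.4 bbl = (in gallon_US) 4553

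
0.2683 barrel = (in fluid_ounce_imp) 1501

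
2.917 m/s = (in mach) 0.008567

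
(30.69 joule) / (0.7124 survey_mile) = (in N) 0.02677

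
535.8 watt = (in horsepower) 0.7185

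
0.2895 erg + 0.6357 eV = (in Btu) 2.744e-11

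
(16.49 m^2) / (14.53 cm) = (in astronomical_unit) 7.586e-10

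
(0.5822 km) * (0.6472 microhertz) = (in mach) 1.107e-06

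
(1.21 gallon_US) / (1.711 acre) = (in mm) 0.0006615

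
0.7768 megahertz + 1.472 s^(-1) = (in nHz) 7.768e+14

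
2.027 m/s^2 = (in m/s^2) 2.027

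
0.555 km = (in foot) 1821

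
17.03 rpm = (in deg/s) 102.2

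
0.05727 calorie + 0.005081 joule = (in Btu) 0.0002319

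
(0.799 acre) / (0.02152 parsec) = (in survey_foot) 1.598e-11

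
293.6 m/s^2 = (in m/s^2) 293.6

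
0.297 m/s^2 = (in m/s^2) 0.297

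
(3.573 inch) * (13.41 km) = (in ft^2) 1.31e+04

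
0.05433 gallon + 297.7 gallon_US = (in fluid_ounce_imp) 3.967e+04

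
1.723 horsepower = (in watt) 1285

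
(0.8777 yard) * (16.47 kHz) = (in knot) 2.569e+04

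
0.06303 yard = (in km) 5.763e-05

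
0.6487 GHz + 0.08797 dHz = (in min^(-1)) 3.892e+10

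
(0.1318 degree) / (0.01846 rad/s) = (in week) 2.06e-07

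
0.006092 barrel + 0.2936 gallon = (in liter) 2.08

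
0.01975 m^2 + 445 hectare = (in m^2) 4.45e+06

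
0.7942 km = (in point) 2.251e+06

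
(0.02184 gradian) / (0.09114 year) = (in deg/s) 6.839e-09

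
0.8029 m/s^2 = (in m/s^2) 0.8029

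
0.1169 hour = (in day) 0.004871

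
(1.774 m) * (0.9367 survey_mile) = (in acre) 0.6608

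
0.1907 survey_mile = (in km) 0.3069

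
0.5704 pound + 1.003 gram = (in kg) 0.2597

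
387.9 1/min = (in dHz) 64.65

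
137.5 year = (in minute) 7.227e+07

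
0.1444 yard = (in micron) 1.32e+05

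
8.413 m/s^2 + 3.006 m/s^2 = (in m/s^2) 11.42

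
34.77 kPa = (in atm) 0.3432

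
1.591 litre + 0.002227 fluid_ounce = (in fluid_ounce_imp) 56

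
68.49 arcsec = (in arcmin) 1.141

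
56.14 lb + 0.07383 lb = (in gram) 2.55e+04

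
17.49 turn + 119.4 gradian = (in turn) 17.79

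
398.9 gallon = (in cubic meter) 1.51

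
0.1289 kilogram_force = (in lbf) 0.2842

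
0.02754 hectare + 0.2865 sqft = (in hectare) 0.02754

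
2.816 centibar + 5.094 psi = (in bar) 0.3794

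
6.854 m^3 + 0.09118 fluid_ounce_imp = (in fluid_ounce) 2.318e+05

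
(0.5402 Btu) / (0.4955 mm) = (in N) 1.15e+06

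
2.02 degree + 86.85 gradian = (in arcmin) 4811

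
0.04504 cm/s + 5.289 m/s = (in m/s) 5.289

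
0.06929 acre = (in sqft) 3018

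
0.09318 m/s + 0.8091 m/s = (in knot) 1.754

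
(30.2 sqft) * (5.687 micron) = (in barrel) 0.0001004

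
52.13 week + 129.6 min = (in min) 5.256e+05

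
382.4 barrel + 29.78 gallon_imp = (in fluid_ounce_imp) 2.145e+06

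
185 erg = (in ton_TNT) 4.422e-15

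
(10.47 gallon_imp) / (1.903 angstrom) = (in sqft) 2.692e+09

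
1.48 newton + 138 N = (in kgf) 14.22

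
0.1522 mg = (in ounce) 5.369e-06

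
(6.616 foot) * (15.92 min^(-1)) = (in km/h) 1.926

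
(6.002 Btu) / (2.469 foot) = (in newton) 8415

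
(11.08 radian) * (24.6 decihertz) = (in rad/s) 27.26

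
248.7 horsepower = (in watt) 1.855e+05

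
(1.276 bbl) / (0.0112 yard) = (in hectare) 0.001981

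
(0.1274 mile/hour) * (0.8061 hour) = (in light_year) 1.747e-14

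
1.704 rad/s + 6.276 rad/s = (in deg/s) 457.2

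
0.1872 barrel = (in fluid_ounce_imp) 1047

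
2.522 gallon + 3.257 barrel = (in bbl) 3.317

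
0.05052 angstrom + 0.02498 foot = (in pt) 21.58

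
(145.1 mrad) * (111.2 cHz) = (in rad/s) 0.1614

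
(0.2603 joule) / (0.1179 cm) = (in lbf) 49.63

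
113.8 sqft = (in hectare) 0.001057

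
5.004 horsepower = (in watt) 3731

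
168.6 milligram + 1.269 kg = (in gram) 1269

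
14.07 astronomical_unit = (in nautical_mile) 1.137e+09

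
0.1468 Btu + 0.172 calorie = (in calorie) 37.19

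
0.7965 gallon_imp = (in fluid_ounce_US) 122.4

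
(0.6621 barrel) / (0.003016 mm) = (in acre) 8.625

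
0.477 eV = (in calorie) 1.827e-20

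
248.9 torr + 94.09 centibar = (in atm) 1.256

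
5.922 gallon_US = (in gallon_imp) 4.931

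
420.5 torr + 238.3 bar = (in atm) 235.7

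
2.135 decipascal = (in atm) 2.107e-06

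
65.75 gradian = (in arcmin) 3551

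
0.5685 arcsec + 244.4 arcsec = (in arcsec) 245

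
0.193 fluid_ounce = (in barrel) 3.59e-05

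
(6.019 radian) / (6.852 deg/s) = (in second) 50.33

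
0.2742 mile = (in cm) 4.413e+04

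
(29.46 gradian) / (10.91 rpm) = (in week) 6.697e-07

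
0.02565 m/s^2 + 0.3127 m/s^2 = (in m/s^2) 0.3383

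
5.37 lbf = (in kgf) 2.436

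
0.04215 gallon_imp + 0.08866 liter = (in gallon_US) 0.07404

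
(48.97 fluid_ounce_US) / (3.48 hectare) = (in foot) 1.365e-07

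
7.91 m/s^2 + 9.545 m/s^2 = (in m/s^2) 17.45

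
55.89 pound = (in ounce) 894.2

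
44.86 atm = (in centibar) 4545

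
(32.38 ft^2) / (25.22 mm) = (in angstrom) 1.193e+12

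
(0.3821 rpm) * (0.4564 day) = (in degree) 9.04e+04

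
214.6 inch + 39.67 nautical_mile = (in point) 2.083e+08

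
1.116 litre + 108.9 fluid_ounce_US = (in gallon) 1.146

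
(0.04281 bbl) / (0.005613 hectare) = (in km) 1.213e-07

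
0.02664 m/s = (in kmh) 0.0959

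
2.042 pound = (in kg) 0.9262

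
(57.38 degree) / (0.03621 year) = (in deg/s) 5.025e-05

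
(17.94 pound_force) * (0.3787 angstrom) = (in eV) 1.886e+10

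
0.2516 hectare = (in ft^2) 2.708e+04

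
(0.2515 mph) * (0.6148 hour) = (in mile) 0.1546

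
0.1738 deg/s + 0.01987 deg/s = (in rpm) 0.03228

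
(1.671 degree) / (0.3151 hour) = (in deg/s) 0.001473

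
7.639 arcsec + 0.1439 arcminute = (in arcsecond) 16.27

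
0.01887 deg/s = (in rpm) 0.003145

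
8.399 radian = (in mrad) 8399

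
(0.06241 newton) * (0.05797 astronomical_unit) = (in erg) 5.412e+15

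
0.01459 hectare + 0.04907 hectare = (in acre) 0.1573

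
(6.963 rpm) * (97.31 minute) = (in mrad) 4.257e+06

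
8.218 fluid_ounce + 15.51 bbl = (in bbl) 15.51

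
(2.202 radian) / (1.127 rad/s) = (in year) 6.196e-08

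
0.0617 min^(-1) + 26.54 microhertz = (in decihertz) 0.01055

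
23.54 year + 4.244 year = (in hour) 2.434e+05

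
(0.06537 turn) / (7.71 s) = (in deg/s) 3.052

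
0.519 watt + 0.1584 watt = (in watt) 0.6774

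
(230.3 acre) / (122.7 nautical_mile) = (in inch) 161.5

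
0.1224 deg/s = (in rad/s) 0.002136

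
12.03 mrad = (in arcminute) 41.36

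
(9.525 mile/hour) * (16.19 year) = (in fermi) 2.174e+24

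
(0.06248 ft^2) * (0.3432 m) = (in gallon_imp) 0.4382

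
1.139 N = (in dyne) 1.139e+05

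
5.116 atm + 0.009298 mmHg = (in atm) 5.116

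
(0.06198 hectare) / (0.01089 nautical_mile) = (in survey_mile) 0.0191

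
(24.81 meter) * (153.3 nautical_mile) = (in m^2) 7.044e+06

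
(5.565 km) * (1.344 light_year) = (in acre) 1.749e+16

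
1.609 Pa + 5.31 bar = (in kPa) 531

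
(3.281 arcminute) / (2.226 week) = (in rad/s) 7.089e-10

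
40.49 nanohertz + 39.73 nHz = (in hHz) 8.022e-10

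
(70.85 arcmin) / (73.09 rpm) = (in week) 4.452e-09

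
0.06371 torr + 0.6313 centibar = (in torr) 4.799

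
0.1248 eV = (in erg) 2e-13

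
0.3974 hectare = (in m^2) 3974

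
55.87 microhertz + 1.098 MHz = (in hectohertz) 1.098e+04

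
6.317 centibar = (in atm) 0.06234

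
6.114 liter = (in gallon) 1.615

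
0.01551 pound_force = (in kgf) 0.007035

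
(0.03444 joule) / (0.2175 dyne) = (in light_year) 1.674e-12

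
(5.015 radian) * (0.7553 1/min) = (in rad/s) 0.06313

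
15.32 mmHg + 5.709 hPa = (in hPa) 26.13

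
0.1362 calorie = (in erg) 5.699e+06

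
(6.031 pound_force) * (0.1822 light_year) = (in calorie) 1.105e+16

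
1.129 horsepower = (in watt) 841.9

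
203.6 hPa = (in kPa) 20.36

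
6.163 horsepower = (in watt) 4596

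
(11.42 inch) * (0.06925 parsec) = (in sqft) 6.672e+15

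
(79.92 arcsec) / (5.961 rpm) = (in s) 0.0006207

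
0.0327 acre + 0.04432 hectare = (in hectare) 0.05755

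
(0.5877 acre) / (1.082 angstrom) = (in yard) 2.404e+13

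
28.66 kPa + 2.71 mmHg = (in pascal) 2.902e+04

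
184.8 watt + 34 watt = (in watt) 218.8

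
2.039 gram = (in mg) 2039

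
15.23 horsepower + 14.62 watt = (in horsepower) 15.25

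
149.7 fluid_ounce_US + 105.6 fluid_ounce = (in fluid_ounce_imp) 265.7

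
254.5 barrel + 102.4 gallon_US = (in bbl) 256.9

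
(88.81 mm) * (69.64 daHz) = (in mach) 0.1816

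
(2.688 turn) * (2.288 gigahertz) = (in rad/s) 3.864e+10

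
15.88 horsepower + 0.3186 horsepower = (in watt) 1.208e+04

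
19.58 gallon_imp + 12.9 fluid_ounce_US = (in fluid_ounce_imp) 3146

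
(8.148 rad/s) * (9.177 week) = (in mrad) 4.522e+10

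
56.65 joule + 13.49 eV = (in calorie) 13.54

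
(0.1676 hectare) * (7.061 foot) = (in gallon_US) 9.529e+05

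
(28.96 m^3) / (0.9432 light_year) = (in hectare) 3.245e-19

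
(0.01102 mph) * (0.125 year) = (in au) 1.298e-07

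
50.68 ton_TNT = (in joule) 2.12e+11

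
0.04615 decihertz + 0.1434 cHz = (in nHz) 6.049e+06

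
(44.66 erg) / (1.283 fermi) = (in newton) 3.481e+09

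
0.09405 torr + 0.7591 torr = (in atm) 0.001123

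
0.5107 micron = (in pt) 0.001448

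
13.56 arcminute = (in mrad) 3.944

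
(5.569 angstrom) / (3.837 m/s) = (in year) 4.602e-18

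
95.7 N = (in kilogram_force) 9.759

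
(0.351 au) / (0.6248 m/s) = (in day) 9.727e+05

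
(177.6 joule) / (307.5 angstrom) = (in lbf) 1.298e+09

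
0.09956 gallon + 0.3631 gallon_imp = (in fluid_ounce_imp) 71.36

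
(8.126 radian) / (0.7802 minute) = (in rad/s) 0.1736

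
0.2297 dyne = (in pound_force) 5.164e-07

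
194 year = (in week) 1.012e+04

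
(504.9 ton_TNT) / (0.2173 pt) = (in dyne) 2.756e+21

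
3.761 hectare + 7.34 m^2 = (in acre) 9.295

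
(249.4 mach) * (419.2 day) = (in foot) 1.009e+13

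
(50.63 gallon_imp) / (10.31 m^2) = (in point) 63.28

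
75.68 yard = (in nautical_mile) 0.03737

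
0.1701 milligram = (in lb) 3.75e-07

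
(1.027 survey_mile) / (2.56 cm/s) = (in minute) 1076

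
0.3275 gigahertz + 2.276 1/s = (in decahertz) 3.275e+07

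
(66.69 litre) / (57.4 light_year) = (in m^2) 1.228e-19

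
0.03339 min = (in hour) 0.0005565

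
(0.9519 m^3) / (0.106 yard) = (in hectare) 0.0009821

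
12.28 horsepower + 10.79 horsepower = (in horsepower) 23.07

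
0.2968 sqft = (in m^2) 0.02757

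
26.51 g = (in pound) 0.05844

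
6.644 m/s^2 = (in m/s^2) 6.644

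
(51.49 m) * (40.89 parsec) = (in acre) 1.605e+16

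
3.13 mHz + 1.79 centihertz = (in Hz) 0.02103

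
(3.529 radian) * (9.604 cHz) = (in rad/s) 0.3389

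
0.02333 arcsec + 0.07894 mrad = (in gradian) 0.005033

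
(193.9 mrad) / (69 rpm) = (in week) 4.437e-08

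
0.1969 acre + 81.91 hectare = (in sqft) 8.825e+06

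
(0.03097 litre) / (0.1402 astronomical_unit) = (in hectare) 1.477e-19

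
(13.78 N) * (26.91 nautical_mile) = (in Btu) 650.9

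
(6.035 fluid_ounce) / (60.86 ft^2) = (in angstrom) 3.157e+05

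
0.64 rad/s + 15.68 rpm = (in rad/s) 2.282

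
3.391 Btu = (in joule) 3578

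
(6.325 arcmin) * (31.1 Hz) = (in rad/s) 0.05722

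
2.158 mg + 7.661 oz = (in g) 217.2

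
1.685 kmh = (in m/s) 0.4681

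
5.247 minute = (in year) 9.983e-06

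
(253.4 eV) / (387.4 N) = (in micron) 1.048e-13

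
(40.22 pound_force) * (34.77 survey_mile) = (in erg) 1.001e+14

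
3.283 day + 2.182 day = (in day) 5.465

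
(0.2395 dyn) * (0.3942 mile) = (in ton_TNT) 3.631e-13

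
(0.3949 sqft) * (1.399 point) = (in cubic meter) 1.811e-05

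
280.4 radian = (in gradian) 1.785e+04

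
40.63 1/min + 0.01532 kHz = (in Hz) 16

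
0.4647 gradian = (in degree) 0.4182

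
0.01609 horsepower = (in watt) 12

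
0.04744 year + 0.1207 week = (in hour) 435.9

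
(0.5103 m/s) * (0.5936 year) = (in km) 9553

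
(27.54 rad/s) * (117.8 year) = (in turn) 1.628e+10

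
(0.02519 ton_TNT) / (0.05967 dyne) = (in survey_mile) 1.098e+11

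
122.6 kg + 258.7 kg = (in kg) 381.3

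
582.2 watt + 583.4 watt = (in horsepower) 1.563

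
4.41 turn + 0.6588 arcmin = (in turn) 4.41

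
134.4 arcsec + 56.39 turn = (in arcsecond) 7.308e+07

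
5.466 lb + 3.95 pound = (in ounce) 150.7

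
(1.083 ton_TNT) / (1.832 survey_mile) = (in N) 1.537e+06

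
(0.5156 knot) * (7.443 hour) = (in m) 7107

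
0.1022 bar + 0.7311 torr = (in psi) 1.496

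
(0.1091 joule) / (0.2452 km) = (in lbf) 0.0001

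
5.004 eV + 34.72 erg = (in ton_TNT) 8.298e-16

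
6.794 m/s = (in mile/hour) 15.2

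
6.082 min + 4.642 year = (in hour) 4.066e+04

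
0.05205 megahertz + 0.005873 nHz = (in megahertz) 0.05205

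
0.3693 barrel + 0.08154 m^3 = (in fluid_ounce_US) 4743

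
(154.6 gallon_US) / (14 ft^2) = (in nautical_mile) 0.000243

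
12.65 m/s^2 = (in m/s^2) 12.65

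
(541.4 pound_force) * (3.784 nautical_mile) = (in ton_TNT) 0.004034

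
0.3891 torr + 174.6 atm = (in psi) 2566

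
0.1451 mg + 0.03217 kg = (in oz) 1.135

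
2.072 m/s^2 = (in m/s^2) 2.072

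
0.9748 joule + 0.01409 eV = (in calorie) 0.233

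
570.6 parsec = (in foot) 5.777e+19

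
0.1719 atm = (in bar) 0.1742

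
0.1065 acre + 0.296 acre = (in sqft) 1.753e+04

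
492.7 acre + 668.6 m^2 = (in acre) 492.9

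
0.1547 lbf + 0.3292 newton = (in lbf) 0.2287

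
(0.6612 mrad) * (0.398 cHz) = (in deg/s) 0.0001508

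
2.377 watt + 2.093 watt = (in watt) 4.47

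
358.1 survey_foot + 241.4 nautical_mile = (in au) 2.989e-06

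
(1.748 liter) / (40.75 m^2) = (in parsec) 1.39e-21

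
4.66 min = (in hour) 0.07767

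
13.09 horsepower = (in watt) 9761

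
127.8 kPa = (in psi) 18.54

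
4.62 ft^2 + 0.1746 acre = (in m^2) 707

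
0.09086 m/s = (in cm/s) 9.086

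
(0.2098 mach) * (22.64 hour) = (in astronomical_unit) 3.892e-05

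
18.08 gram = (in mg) 1.808e+04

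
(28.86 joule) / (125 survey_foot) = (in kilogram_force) 0.07724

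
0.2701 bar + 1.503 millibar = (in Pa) 2.716e+04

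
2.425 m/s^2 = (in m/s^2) 2.425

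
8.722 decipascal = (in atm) 8.608e-06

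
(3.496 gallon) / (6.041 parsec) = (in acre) 1.754e-23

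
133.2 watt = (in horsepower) 0.1786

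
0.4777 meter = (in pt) 1354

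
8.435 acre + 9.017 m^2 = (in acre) 8.437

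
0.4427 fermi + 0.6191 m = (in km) 0.0006191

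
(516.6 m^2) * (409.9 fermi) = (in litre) 2.118e-07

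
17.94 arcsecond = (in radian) 8.698e-05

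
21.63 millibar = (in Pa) 2163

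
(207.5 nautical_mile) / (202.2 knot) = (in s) 3694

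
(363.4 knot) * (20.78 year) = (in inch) 4.823e+12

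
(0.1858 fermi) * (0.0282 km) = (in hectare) 5.24e-19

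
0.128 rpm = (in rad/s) 0.0134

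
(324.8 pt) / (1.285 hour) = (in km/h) 8.917e-05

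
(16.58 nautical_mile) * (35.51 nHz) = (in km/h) 0.003925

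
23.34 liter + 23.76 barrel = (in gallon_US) 1004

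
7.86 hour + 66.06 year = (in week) 3445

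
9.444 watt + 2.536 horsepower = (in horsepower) 2.549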